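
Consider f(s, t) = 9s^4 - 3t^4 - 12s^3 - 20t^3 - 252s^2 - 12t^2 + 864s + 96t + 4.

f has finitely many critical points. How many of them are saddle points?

f separates as a function of s plus a function of t, so ∇f=0 decouples.
∂f/∂s = 36(s - 3)(s - 2)(s + 4) = 0 at s ∈ {-4, 2, 3}; ∂f/∂t = -12(t - 1)(t + 2)(t + 4) = 0 at t ∈ {-4, -2, 1}.
The Hessian is diagonal: diag(f_ss, f_tt). Second derivatives: f_ss(-4)=1512, f_ss(2)=-216, f_ss(3)=252; f_tt(-4)=-120, f_tt(-2)=72, f_tt(1)=-180.
Saddle points occur where the two diagonal entries have opposite signs: (-4, -4), (-4, 1), (2, -2), (3, -4), (3, 1). Count: 5.

5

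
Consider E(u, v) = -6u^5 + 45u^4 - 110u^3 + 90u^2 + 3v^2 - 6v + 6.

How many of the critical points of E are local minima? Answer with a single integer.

2

E separates as a function of u plus a function of v, so ∇E=0 decouples.
∂E/∂u = -30u(u - 3)(u - 2)(u - 1) = 0 at u ∈ {0, 1, 2, 3}; ∂E/∂v = 6(v - 1) = 0 at v ∈ {1}.
The Hessian is diagonal: diag(E_uu, E_vv). Second derivatives: E_uu(0)=180, E_uu(1)=-60, E_uu(2)=60, E_uu(3)=-180; E_vv(1)=6.
Local minima occur where both diagonal entries positive: (0, 1), (2, 1). Count: 2.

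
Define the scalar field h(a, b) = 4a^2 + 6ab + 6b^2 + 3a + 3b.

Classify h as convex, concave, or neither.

convex

h is quadratic, so its Hessian is the constant matrix H = [[8, 6], [6, 12]].
det(H) = 60, tr(H) = 20.
det(H) > 0 and tr(H) > 0, so H is positive definite everywhere: convex.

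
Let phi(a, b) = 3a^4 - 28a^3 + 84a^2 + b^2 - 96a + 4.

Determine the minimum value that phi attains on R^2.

-60

phi(a,b) separates as P(a) + Q(b) + 4, so its minimum is min P + min Q + 4.
P'(a) = 12(a - 4)(a - 2)(a - 1) vanishes at a ∈ {1, 2, 4}; Q'(b) = 2b vanishes at b ∈ {0}.
Local minima of P (where P''>0): P(1)=-37, P(4)=-64. Local minima of Q: Q(0)=0.
So the global minimum of phi is P(4) + Q(0) + 4 = -64 + 0 + 4 = -60, attained at (4, 0).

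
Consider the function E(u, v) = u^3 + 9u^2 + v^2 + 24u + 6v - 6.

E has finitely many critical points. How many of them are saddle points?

1

E separates as a function of u plus a function of v, so ∇E=0 decouples.
∂E/∂u = 3(u + 2)(u + 4) = 0 at u ∈ {-4, -2}; ∂E/∂v = 2(v + 3) = 0 at v ∈ {-3}.
The Hessian is diagonal: diag(E_uu, E_vv). Second derivatives: E_uu(-4)=-6, E_uu(-2)=6; E_vv(-3)=2.
Saddle points occur where the two diagonal entries have opposite signs: (-4, -3). Count: 1.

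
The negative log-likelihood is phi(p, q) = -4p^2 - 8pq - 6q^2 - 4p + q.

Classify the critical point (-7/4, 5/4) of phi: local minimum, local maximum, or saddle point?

local maximum

The Hessian of phi is constant: H = [[-8, -8], [-8, -12]].
det(H) = (-8)·(-12) − (-8)² = 32.
det(H) > 0 and tr(H) = -20 < 0, so H is negative definite and the point is a local maximum.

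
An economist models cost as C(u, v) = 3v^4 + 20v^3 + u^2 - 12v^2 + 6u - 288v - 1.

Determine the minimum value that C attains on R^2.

-426

C(u,v) separates as P(u) + Q(v) − 1, so its minimum is min P + min Q − 1.
P'(u) = 2u + 6 vanishes at u ∈ {-3}; Q'(v) = 12(v - 2)(v + 3)(v + 4) vanishes at v ∈ {-4, -3, 2}.
Local minima of P (where P''>0): P(-3)=-9. Local minima of Q: Q(-4)=448, Q(2)=-416.
So the global minimum of C is P(-3) + Q(2) − 1 = -9 − 416 − 1 = -426, attained at (-3, 2).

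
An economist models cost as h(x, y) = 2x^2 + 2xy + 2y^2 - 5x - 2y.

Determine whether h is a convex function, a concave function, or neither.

convex

h is quadratic, so its Hessian is the constant matrix H = [[4, 2], [2, 4]].
det(H) = 12, tr(H) = 8.
det(H) > 0 and tr(H) > 0, so H is positive definite everywhere: convex.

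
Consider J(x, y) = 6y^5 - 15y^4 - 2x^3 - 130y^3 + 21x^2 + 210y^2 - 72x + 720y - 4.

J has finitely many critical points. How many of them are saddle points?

J separates as a function of x plus a function of y, so ∇J=0 decouples.
∂J/∂x = -6(x - 4)(x - 3) = 0 at x ∈ {3, 4}; ∂J/∂y = 30(y - 4)(y - 2)(y + 1)(y + 3) = 0 at y ∈ {-3, -1, 2, 4}.
The Hessian is diagonal: diag(J_xx, J_yy). Second derivatives: J_xx(3)=6, J_xx(4)=-6; J_yy(-3)=-2100, J_yy(-1)=900, J_yy(2)=-900, J_yy(4)=2100.
Saddle points occur where the two diagonal entries have opposite signs: (3, -3), (3, 2), (4, -1), (4, 4). Count: 4.

4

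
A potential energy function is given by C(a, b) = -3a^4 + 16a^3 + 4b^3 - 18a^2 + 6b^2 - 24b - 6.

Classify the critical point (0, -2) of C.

The mixed partial ∂²C/∂a∂b is 0, so the Hessian at any point is diag(C_aa, C_bb) = diag(12(-3a^2 + 8a - 3), 12(2b + 1)).
At (0, -2): H = diag(-36, -36).
Both eigenvalues are negative, so H is negative definite: a local maximum.

local maximum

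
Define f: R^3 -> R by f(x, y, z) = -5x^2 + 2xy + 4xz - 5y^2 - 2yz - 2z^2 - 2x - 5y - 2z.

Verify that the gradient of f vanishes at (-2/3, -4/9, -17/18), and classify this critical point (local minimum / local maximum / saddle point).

local maximum

∇f = (-10x + 2y + 4z - 2, 2x - 10y - 2z - 5, 4x - 2y - 4z - 2); substituting (-2/3, -4/9, -17/18) gives ∇f = (0, 0, 0), so (-2/3, -4/9, -17/18) is indeed a critical point.
The Hessian is constant: H = [[-10, 2, 4], [2, -10, -2], [4, -2, -4]].
Leading principal minors: Δ₁ = -10, Δ₂ = 96, Δ₃ = -216.
The minors alternate sign starting negative (−, +, −), so H is negative definite: a local maximum.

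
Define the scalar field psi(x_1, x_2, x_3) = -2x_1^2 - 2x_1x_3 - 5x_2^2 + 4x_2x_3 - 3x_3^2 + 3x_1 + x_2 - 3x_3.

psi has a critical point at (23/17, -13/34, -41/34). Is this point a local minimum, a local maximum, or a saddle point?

The Hessian is constant: H = [[-4, 0, -2], [0, -10, 4], [-2, 4, -6]].
Leading principal minors: Δ₁ = -4, Δ₂ = 40, Δ₃ = -136.
The minors alternate sign starting negative (−, +, −), so H is negative definite: a local maximum.

local maximum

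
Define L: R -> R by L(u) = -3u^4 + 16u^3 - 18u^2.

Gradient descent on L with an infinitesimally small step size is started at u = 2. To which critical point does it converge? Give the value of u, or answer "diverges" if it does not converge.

L'(u) = -12u(u - 3)(u - 1), so L'(2) = 24.
Gradient descent moves in the -L' direction, i.e. u is decreasing.
The nearest critical point in that direction is u = 1, where L'' = 24 > 0 (a local minimum). The iterate converges there.

1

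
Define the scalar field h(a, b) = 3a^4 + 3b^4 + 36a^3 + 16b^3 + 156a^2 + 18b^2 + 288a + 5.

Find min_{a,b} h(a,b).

h(a,b) separates as P(a) + Q(b) + 5, so its minimum is min P + min Q + 5.
P'(a) = 12(a + 2)(a + 3)(a + 4) vanishes at a ∈ {-4, -3, -2}; Q'(b) = 12b(b + 1)(b + 3) vanishes at b ∈ {-3, -1, 0}.
Local minima of P (where P''>0): P(-4)=-192, P(-2)=-192. Local minima of Q: Q(-3)=-27, Q(0)=0.
So the global minimum of h is P(-4) + Q(-3) + 5 = -192 − 27 + 5 = -214, attained at (-4, -3).

-214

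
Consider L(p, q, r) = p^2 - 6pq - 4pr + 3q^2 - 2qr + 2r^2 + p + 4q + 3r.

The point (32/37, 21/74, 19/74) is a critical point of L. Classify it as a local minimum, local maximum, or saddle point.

The Hessian is constant: H = [[2, -6, -4], [-6, 6, -2], [-4, -2, 4]].
Leading principal minors: Δ₁ = 2, Δ₂ = -24, Δ₃ = -296.
The minors fit neither the all-positive nor the alternating-sign pattern, so H is indefinite: a saddle point.

saddle point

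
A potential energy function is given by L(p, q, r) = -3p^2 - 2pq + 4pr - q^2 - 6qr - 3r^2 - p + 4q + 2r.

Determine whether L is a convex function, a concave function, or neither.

neither

L is quadratic, so its Hessian is the constant matrix H = [[-6, -2, 4], [-2, -2, -6], [4, -6, -6]].
Leading principal minors: -6, 8, 296.
Neither pattern holds ⇒ H is indefinite ⇒ neither convex nor concave.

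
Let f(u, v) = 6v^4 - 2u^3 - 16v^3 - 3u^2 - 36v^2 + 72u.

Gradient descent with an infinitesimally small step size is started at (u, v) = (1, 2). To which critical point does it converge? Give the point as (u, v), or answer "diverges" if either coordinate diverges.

f is separable, so gradient descent decouples: u follows -∂f/∂u, v follows -∂f/∂v.
∂f/∂u = -6(u - 3)(u + 4); at u=1 this is 60, so u decreases.
∂f/∂v = 24v(v - 3)(v + 1); at v=2 this is -144, so v increases.
u converges to its nearest critical value -4 (a local min of the u-part); v converges to 3. The iterate converges to (-4, 3).

(-4, 3)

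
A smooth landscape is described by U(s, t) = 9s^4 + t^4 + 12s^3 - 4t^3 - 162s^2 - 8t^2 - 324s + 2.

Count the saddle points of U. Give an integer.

4

U separates as a function of s plus a function of t, so ∇U=0 decouples.
∂U/∂s = 36(s - 3)(s + 1)(s + 3) = 0 at s ∈ {-3, -1, 3}; ∂U/∂t = 4t(t - 4)(t + 1) = 0 at t ∈ {-1, 0, 4}.
The Hessian is diagonal: diag(U_ss, U_tt). Second derivatives: U_ss(-3)=432, U_ss(-1)=-288, U_ss(3)=864; U_tt(-1)=20, U_tt(0)=-16, U_tt(4)=80.
Saddle points occur where the two diagonal entries have opposite signs: (-3, 0), (-1, -1), (-1, 4), (3, 0). Count: 4.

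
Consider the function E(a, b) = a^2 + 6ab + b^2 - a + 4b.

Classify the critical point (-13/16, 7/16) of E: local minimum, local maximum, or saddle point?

saddle point

The Hessian of E is constant: H = [[2, 6], [6, 2]].
det(H) = 2·2 − 6² = -32.
Since det(H) < 0, H is indefinite and the critical point is a saddle point.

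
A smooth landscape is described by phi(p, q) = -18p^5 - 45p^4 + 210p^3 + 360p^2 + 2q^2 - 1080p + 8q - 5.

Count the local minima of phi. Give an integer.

2

phi separates as a function of p plus a function of q, so ∇phi=0 decouples.
∂phi/∂p = -90(p - 2)(p - 1)(p + 2)(p + 3) = 0 at p ∈ {-3, -2, 1, 2}; ∂phi/∂q = 4(q + 2) = 0 at q ∈ {-2}.
The Hessian is diagonal: diag(phi_pp, phi_qq). Second derivatives: phi_pp(-3)=1800, phi_pp(-2)=-1080, phi_pp(1)=1080, phi_pp(2)=-1800; phi_qq(-2)=4.
Local minima occur where both diagonal entries positive: (-3, -2), (1, -2). Count: 2.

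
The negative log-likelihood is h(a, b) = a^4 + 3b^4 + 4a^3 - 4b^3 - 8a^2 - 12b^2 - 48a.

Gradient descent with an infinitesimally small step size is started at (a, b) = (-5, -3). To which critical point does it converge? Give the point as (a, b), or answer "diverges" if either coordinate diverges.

(-3, -1)

h is separable, so gradient descent decouples: a follows -∂h/∂a, b follows -∂h/∂b.
∂h/∂a = 4(a - 2)(a + 2)(a + 3); at a=-5 this is -168, so a increases.
∂h/∂b = 12b(b - 2)(b + 1); at b=-3 this is -360, so b increases.
a converges to its nearest critical value -3 (a local min of the a-part); b converges to -1. The iterate converges to (-3, -1).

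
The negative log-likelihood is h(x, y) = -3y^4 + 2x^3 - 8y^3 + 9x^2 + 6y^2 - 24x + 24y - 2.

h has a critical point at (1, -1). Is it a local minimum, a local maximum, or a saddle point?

The mixed partial ∂²h/∂x∂y is 0, so the Hessian at any point is diag(h_xx, h_yy) = diag(6(2x + 3), 12(-3y^2 - 4y + 1)).
At (1, -1): H = diag(30, 24).
Both eigenvalues are positive, so H is positive definite: a local minimum.

local minimum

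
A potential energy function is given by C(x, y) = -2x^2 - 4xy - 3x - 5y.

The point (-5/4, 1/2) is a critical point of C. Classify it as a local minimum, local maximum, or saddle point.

The Hessian of C is constant: H = [[-4, -4], [-4, 0]].
det(H) = (-4)·0 − (-4)² = -16.
Since det(H) < 0, H is indefinite and the critical point is a saddle point.

saddle point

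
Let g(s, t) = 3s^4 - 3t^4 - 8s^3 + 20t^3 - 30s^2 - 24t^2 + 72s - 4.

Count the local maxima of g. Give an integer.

g separates as a function of s plus a function of t, so ∇g=0 decouples.
∂g/∂s = 12(s - 3)(s - 1)(s + 2) = 0 at s ∈ {-2, 1, 3}; ∂g/∂t = -12t(t - 4)(t - 1) = 0 at t ∈ {0, 1, 4}.
The Hessian is diagonal: diag(g_ss, g_tt). Second derivatives: g_ss(-2)=180, g_ss(1)=-72, g_ss(3)=120; g_tt(0)=-48, g_tt(1)=36, g_tt(4)=-144.
Local maxima occur where both diagonal entries negative: (1, 0), (1, 4). Count: 2.

2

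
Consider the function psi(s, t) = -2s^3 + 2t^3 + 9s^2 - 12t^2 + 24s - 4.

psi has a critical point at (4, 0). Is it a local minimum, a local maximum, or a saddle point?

local maximum

The mixed partial ∂²psi/∂s∂t is 0, so the Hessian at any point is diag(psi_ss, psi_tt) = diag(6(-2s + 3), 12(t - 2)).
At (4, 0): H = diag(-30, -24).
Both eigenvalues are negative, so H is negative definite: a local maximum.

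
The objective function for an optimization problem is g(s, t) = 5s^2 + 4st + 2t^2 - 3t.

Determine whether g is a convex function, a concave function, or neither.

convex

g is quadratic, so its Hessian is the constant matrix H = [[10, 4], [4, 4]].
det(H) = 24, tr(H) = 14.
det(H) > 0 and tr(H) > 0, so H is positive definite everywhere: convex.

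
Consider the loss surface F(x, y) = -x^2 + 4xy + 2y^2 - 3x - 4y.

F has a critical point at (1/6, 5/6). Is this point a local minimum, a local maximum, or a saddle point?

saddle point

The Hessian of F is constant: H = [[-2, 4], [4, 4]].
det(H) = (-2)·4 − 4² = -24.
Since det(H) < 0, H is indefinite and the critical point is a saddle point.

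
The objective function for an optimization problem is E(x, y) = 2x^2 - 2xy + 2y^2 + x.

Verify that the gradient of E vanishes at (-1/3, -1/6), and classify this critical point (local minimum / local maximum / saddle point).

∇E = (4x - 2y + 1, -2x + 4y); substituting (-1/3, -1/6) gives ∇E = (0, 0), so (-1/3, -1/6) is indeed a critical point.
The Hessian of E is constant: H = [[4, -2], [-2, 4]].
det(H) = 4·4 − (-2)² = 12.
det(H) > 0 and tr(H) = 8 > 0, so H is positive definite and the point is a local minimum.

local minimum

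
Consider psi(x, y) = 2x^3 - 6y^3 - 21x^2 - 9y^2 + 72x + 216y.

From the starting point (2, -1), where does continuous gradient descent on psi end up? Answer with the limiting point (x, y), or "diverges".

psi is separable, so gradient descent decouples: x follows -∂psi/∂x, y follows -∂psi/∂y.
∂psi/∂x = 6(x - 4)(x - 3); at x=2 this is 12, so x decreases.
∂psi/∂y = -18(y - 3)(y + 4); at y=-1 this is 216, so y decreases.
The x-coordinate has no critical point in that direction and runs off to infinity.

diverges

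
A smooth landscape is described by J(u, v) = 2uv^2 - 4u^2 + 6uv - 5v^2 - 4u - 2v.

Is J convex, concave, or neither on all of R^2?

The term 2uv^2 is cubic, so the Hessian is not constant.
∂²J/∂v² = 4u - 10, which takes both signs as u varies (negative for sufficiently negative u). A diagonal entry of the Hessian changing sign means the Hessian is neither positive- nor negative-semidefinite on all of R^2.

neither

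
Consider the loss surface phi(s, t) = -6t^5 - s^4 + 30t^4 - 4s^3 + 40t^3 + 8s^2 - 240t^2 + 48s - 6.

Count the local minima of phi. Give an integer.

phi separates as a function of s plus a function of t, so ∇phi=0 decouples.
∂phi/∂s = -4(s - 2)(s + 2)(s + 3) = 0 at s ∈ {-3, -2, 2}; ∂phi/∂t = -30t(t - 4)(t - 2)(t + 2) = 0 at t ∈ {-2, 0, 2, 4}.
The Hessian is diagonal: diag(phi_ss, phi_tt). Second derivatives: phi_ss(-3)=-20, phi_ss(-2)=16, phi_ss(2)=-80; phi_tt(-2)=1440, phi_tt(0)=-480, phi_tt(2)=480, phi_tt(4)=-1440.
Local minima occur where both diagonal entries positive: (-2, -2), (-2, 2). Count: 2.

2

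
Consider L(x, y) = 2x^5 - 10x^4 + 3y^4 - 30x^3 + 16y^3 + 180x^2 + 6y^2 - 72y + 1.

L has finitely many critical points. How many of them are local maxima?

2

L separates as a function of x plus a function of y, so ∇L=0 decouples.
∂L/∂x = 10x(x - 4)(x - 3)(x + 3) = 0 at x ∈ {-3, 0, 3, 4}; ∂L/∂y = 12(y - 1)(y + 2)(y + 3) = 0 at y ∈ {-3, -2, 1}.
The Hessian is diagonal: diag(L_xx, L_yy). Second derivatives: L_xx(-3)=-1260, L_xx(0)=360, L_xx(3)=-180, L_xx(4)=280; L_yy(-3)=48, L_yy(-2)=-36, L_yy(1)=144.
Local maxima occur where both diagonal entries negative: (-3, -2), (3, -2). Count: 2.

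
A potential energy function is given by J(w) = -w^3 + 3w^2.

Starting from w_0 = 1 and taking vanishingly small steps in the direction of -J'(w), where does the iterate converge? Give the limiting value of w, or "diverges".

0

J'(w) = -3w(w - 2), so J'(1) = 3.
Gradient descent moves in the -J' direction, i.e. w is decreasing.
The nearest critical point in that direction is w = 0, where J'' = 6 > 0 (a local minimum). The iterate converges there.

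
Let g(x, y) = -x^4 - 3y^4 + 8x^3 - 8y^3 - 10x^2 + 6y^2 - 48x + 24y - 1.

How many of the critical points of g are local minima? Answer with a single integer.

g separates as a function of x plus a function of y, so ∇g=0 decouples.
∂g/∂x = -4(x - 4)(x - 3)(x + 1) = 0 at x ∈ {-1, 3, 4}; ∂g/∂y = -12(y - 1)(y + 1)(y + 2) = 0 at y ∈ {-2, -1, 1}.
The Hessian is diagonal: diag(g_xx, g_yy). Second derivatives: g_xx(-1)=-80, g_xx(3)=16, g_xx(4)=-20; g_yy(-2)=-36, g_yy(-1)=24, g_yy(1)=-72.
Local minima occur where both diagonal entries positive: (3, -1). Count: 1.

1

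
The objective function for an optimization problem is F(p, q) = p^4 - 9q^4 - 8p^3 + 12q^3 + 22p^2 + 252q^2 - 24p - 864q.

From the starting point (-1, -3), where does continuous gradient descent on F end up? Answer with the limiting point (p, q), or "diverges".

(1, 2)

F is separable, so gradient descent decouples: p follows -∂F/∂p, q follows -∂F/∂q.
∂F/∂p = 4(p - 3)(p - 2)(p - 1); at p=-1 this is -96, so p increases.
∂F/∂q = -36(q - 3)(q - 2)(q + 4); at q=-3 this is -1080, so q increases.
p converges to its nearest critical value 1 (a local min of the p-part); q converges to 2. The iterate converges to (1, 2).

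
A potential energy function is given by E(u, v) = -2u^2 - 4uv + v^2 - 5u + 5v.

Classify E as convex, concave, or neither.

E is quadratic, so its Hessian is the constant matrix H = [[-4, -4], [-4, 2]].
det(H) = -24, tr(H) = -2.
det(H) < 0, so H is indefinite: neither convex nor concave.

neither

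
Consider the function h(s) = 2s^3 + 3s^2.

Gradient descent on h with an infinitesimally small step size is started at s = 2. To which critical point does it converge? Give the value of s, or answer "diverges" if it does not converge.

h'(s) = 6s(s + 1), so h'(2) = 36.
Gradient descent moves in the -h' direction, i.e. s is decreasing.
The nearest critical point in that direction is s = 0, where h'' = 6 > 0 (a local minimum). The iterate converges there.

0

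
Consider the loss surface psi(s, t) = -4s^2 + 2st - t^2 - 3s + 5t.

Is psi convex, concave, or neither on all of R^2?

psi is quadratic, so its Hessian is the constant matrix H = [[-8, 2], [2, -2]].
det(H) = 12, tr(H) = -10.
det(H) > 0 and tr(H) < 0, so H is negative definite everywhere: concave.

concave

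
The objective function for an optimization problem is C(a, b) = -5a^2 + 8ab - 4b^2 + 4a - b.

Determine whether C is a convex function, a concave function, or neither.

concave

C is quadratic, so its Hessian is the constant matrix H = [[-10, 8], [8, -8]].
det(H) = 16, tr(H) = -18.
det(H) > 0 and tr(H) < 0, so H is negative definite everywhere: concave.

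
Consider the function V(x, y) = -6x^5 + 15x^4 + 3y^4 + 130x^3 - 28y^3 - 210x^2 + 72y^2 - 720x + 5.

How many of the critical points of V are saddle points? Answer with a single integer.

6

V separates as a function of x plus a function of y, so ∇V=0 decouples.
∂V/∂x = -30(x - 4)(x - 2)(x + 1)(x + 3) = 0 at x ∈ {-3, -1, 2, 4}; ∂V/∂y = 12y(y - 4)(y - 3) = 0 at y ∈ {0, 3, 4}.
The Hessian is diagonal: diag(V_xx, V_yy). Second derivatives: V_xx(-3)=2100, V_xx(-1)=-900, V_xx(2)=900, V_xx(4)=-2100; V_yy(0)=144, V_yy(3)=-36, V_yy(4)=48.
Saddle points occur where the two diagonal entries have opposite signs: (-3, 3), (-1, 0), (-1, 4), (2, 3), (4, 0), (4, 4). Count: 6.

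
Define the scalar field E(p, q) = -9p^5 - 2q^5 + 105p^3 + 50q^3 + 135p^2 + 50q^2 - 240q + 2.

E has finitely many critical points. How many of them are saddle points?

E separates as a function of p plus a function of q, so ∇E=0 decouples.
∂E/∂p = -45p(p - 3)(p + 1)(p + 2) = 0 at p ∈ {-2, -1, 0, 3}; ∂E/∂q = -10(q - 4)(q - 1)(q + 2)(q + 3) = 0 at q ∈ {-3, -2, 1, 4}.
The Hessian is diagonal: diag(E_pp, E_qq). Second derivatives: E_pp(-2)=450, E_pp(-1)=-180, E_pp(0)=270, E_pp(3)=-2700; E_qq(-3)=280, E_qq(-2)=-180, E_qq(1)=360, E_qq(4)=-1260.
Saddle points occur where the two diagonal entries have opposite signs: (-2, -2), (-2, 4), (-1, -3), (-1, 1), (0, -2), (0, 4), (3, -3), (3, 1). Count: 8.

8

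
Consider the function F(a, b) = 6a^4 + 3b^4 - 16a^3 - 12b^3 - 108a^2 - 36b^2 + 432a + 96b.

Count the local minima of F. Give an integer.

4

F separates as a function of a plus a function of b, so ∇F=0 decouples.
∂F/∂a = 24(a - 3)(a - 2)(a + 3) = 0 at a ∈ {-3, 2, 3}; ∂F/∂b = 12(b - 4)(b - 1)(b + 2) = 0 at b ∈ {-2, 1, 4}.
The Hessian is diagonal: diag(F_aa, F_bb). Second derivatives: F_aa(-3)=720, F_aa(2)=-120, F_aa(3)=144; F_bb(-2)=216, F_bb(1)=-108, F_bb(4)=216.
Local minima occur where both diagonal entries positive: (-3, -2), (-3, 4), (3, -2), (3, 4). Count: 4.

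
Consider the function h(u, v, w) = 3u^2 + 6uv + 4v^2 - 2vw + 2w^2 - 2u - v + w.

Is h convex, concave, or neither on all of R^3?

convex

h is quadratic, so its Hessian is the constant matrix H = [[6, 6, 0], [6, 8, -2], [0, -2, 4]].
Leading principal minors: 6, 12, 24.
All positive ⇒ H ≻ 0 ⇒ convex.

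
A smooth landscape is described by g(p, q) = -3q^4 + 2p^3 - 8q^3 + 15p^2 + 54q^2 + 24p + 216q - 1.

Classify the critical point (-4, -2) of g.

The mixed partial ∂²g/∂p∂q is 0, so the Hessian at any point is diag(g_pp, g_qq) = diag(6(2p + 5), 12(-3q^2 - 4q + 9)).
At (-4, -2): H = diag(-18, 60).
The eigenvalues have opposite signs, so H is indefinite: a saddle point.

saddle point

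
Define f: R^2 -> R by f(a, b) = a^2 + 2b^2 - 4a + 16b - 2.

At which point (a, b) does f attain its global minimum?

(2, -4)

f(a,b) separates as P(a) + Q(b) − 2, so its minimum is min P + min Q − 2.
P'(a) = 2a - 4 vanishes at a ∈ {2}; Q'(b) = 4b + 16 vanishes at b ∈ {-4}.
Local minima of P (where P''>0): P(2)=-4. Local minima of Q: Q(-4)=-32.
So the global minimum of f is P(2) + Q(-4) − 2 = -4 − 32 − 2 = -38, attained at (2, -4).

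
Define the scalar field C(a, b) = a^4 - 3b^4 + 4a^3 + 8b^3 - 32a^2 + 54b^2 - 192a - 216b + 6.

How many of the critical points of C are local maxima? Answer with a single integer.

C separates as a function of a plus a function of b, so ∇C=0 decouples.
∂C/∂a = 4(a - 4)(a + 3)(a + 4) = 0 at a ∈ {-4, -3, 4}; ∂C/∂b = -12(b - 3)(b - 2)(b + 3) = 0 at b ∈ {-3, 2, 3}.
The Hessian is diagonal: diag(C_aa, C_bb). Second derivatives: C_aa(-4)=32, C_aa(-3)=-28, C_aa(4)=224; C_bb(-3)=-360, C_bb(2)=60, C_bb(3)=-72.
Local maxima occur where both diagonal entries negative: (-3, -3), (-3, 3). Count: 2.

2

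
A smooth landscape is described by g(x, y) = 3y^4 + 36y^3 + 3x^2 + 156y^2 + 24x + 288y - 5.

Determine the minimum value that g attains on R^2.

g(x,y) separates as P(x) + Q(y) − 5, so its minimum is min P + min Q − 5.
P'(x) = 6x + 24 vanishes at x ∈ {-4}; Q'(y) = 12(y + 2)(y + 3)(y + 4) vanishes at y ∈ {-4, -3, -2}.
Local minima of P (where P''>0): P(-4)=-48. Local minima of Q: Q(-4)=-192, Q(-2)=-192.
So the global minimum of g is P(-4) + Q(-4) − 5 = -48 − 192 − 5 = -245, attained at (-4, -4).

-245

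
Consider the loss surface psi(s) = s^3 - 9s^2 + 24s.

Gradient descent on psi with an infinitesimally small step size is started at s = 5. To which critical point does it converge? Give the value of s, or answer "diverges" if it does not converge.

psi'(s) = 3(s - 4)(s - 2), so psi'(5) = 9.
Gradient descent moves in the -psi' direction, i.e. s is decreasing.
The nearest critical point in that direction is s = 4, where psi'' = 6 > 0 (a local minimum). The iterate converges there.

4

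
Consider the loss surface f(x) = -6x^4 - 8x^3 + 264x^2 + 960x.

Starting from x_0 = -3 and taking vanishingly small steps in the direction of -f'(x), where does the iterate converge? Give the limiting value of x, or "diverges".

-2

f'(x) = -24(x - 5)(x + 2)(x + 4), so f'(-3) = -192.
Gradient descent moves in the -f' direction, i.e. x is increasing.
The nearest critical point in that direction is x = -2, where f'' = 336 > 0 (a local minimum). The iterate converges there.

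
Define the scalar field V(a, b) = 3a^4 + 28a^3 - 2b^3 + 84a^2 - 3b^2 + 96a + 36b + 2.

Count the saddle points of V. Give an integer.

3

V separates as a function of a plus a function of b, so ∇V=0 decouples.
∂V/∂a = 12(a + 1)(a + 2)(a + 4) = 0 at a ∈ {-4, -2, -1}; ∂V/∂b = -6(b - 2)(b + 3) = 0 at b ∈ {-3, 2}.
The Hessian is diagonal: diag(V_aa, V_bb). Second derivatives: V_aa(-4)=72, V_aa(-2)=-24, V_aa(-1)=36; V_bb(-3)=30, V_bb(2)=-30.
Saddle points occur where the two diagonal entries have opposite signs: (-4, 2), (-2, -3), (-1, 2). Count: 3.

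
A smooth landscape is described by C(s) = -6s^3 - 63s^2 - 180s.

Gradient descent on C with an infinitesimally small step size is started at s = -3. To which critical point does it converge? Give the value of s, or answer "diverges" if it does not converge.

C'(s) = -18(s + 2)(s + 5), so C'(-3) = 36.
Gradient descent moves in the -C' direction, i.e. s is decreasing.
The nearest critical point in that direction is s = -5, where C'' = 54 > 0 (a local minimum). The iterate converges there.

-5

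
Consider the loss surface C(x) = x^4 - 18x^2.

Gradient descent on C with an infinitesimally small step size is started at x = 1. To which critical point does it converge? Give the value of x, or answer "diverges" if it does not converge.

C'(x) = 4x(x - 3)(x + 3), so C'(1) = -32.
Gradient descent moves in the -C' direction, i.e. x is increasing.
The nearest critical point in that direction is x = 3, where C'' = 72 > 0 (a local minimum). The iterate converges there.

3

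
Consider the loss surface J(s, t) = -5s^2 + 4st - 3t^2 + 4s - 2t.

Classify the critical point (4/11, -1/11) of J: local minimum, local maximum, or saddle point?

local maximum

The Hessian of J is constant: H = [[-10, 4], [4, -6]].
det(H) = (-10)·(-6) − 4² = 44.
det(H) > 0 and tr(H) = -16 < 0, so H is negative definite and the point is a local maximum.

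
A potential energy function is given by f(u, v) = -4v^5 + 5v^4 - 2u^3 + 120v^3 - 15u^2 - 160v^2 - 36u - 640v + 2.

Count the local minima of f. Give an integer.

f separates as a function of u plus a function of v, so ∇f=0 decouples.
∂f/∂u = -6(u + 2)(u + 3) = 0 at u ∈ {-3, -2}; ∂f/∂v = -20(v - 4)(v - 2)(v + 1)(v + 4) = 0 at v ∈ {-4, -1, 2, 4}.
The Hessian is diagonal: diag(f_uu, f_vv). Second derivatives: f_uu(-3)=6, f_uu(-2)=-6; f_vv(-4)=2880, f_vv(-1)=-900, f_vv(2)=720, f_vv(4)=-1600.
Local minima occur where both diagonal entries positive: (-3, -4), (-3, 2). Count: 2.

2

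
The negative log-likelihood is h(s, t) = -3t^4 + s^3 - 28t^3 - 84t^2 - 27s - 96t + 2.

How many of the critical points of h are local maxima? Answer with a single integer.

h separates as a function of s plus a function of t, so ∇h=0 decouples.
∂h/∂s = 3(s - 3)(s + 3) = 0 at s ∈ {-3, 3}; ∂h/∂t = -12(t + 1)(t + 2)(t + 4) = 0 at t ∈ {-4, -2, -1}.
The Hessian is diagonal: diag(h_ss, h_tt). Second derivatives: h_ss(-3)=-18, h_ss(3)=18; h_tt(-4)=-72, h_tt(-2)=24, h_tt(-1)=-36.
Local maxima occur where both diagonal entries negative: (-3, -4), (-3, -1). Count: 2.

2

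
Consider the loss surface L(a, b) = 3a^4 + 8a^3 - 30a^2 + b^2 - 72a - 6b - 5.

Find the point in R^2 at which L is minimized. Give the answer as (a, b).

(2, 3)

L(a,b) separates as P(a) + Q(b) − 5, so its minimum is min P + min Q − 5.
P'(a) = 12(a - 2)(a + 1)(a + 3) vanishes at a ∈ {-3, -1, 2}; Q'(b) = 2b - 6 vanishes at b ∈ {3}.
Local minima of P (where P''>0): P(-3)=-27, P(2)=-152. Local minima of Q: Q(3)=-9.
So the global minimum of L is P(2) + Q(3) − 5 = -152 − 9 − 5 = -166, attained at (2, 3).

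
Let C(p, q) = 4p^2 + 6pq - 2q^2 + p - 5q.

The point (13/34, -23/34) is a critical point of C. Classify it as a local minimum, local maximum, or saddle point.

saddle point

The Hessian of C is constant: H = [[8, 6], [6, -4]].
det(H) = 8·(-4) − 6² = -68.
Since det(H) < 0, H is indefinite and the critical point is a saddle point.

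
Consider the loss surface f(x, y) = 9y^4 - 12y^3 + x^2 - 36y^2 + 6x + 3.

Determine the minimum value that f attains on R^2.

f(x,y) separates as P(x) + Q(y) + 3, so its minimum is min P + min Q + 3.
P'(x) = 2x + 6 vanishes at x ∈ {-3}; Q'(y) = 36y(y - 2)(y + 1) vanishes at y ∈ {-1, 0, 2}.
Local minima of P (where P''>0): P(-3)=-9. Local minima of Q: Q(-1)=-15, Q(2)=-96.
So the global minimum of f is P(-3) + Q(2) + 3 = -9 − 96 + 3 = -102, attained at (-3, 2).

-102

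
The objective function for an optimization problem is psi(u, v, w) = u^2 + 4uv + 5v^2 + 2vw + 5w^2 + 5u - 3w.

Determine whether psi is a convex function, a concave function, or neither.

psi is quadratic, so its Hessian is the constant matrix H = [[2, 4, 0], [4, 10, 2], [0, 2, 10]].
Leading principal minors: 2, 4, 32.
All positive ⇒ H ≻ 0 ⇒ convex.

convex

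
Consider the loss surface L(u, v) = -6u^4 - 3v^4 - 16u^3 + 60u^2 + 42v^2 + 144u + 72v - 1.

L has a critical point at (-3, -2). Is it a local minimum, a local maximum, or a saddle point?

The mixed partial ∂²L/∂u∂v is 0, so the Hessian at any point is diag(L_uu, L_vv) = diag(24(-3u^2 - 4u + 5), 12(-3v^2 + 7)).
At (-3, -2): H = diag(-240, -60).
Both eigenvalues are negative, so H is negative definite: a local maximum.

local maximum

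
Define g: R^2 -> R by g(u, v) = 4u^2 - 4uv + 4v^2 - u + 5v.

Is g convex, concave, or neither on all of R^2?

convex

g is quadratic, so its Hessian is the constant matrix H = [[8, -4], [-4, 8]].
det(H) = 48, tr(H) = 16.
det(H) > 0 and tr(H) > 0, so H is positive definite everywhere: convex.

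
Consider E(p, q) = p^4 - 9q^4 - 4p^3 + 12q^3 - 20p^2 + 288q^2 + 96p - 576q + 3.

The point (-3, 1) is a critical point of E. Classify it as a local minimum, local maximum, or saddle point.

The mixed partial ∂²E/∂p∂q is 0, so the Hessian at any point is diag(E_pp, E_qq) = diag(4(3p^2 - 6p - 10), 36(-3q^2 + 2q + 16)).
At (-3, 1): H = diag(140, 540).
Both eigenvalues are positive, so H is positive definite: a local minimum.

local minimum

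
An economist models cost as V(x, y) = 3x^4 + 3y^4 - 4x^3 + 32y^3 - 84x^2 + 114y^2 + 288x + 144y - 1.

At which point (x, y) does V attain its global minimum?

(-4, -1)

V(x,y) separates as P(x) + Q(y) − 1, so its minimum is min P + min Q − 1.
P'(x) = 12(x - 3)(x - 2)(x + 4) vanishes at x ∈ {-4, 2, 3}; Q'(y) = 12(y + 1)(y + 3)(y + 4) vanishes at y ∈ {-4, -3, -1}.
Local minima of P (where P''>0): P(-4)=-1472, P(3)=243. Local minima of Q: Q(-4)=-32, Q(-1)=-59.
So the global minimum of V is P(-4) + Q(-1) − 1 = -1472 − 59 − 1 = -1532, attained at (-4, -1).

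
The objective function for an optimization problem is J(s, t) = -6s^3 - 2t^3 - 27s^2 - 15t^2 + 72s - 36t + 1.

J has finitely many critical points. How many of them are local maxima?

1

J separates as a function of s plus a function of t, so ∇J=0 decouples.
∂J/∂s = -18(s - 1)(s + 4) = 0 at s ∈ {-4, 1}; ∂J/∂t = -6(t + 2)(t + 3) = 0 at t ∈ {-3, -2}.
The Hessian is diagonal: diag(J_ss, J_tt). Second derivatives: J_ss(-4)=90, J_ss(1)=-90; J_tt(-3)=6, J_tt(-2)=-6.
Local maxima occur where both diagonal entries negative: (1, -2). Count: 1.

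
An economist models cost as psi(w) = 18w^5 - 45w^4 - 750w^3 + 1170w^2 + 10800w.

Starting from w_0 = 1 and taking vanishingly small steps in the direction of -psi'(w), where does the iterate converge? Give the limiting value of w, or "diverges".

-2

psi'(w) = 90(w - 5)(w - 3)(w + 2)(w + 4), so psi'(1) = 10800.
Gradient descent moves in the -psi' direction, i.e. w is decreasing.
The nearest critical point in that direction is w = -2, where psi'' = 6300 > 0 (a local minimum). The iterate converges there.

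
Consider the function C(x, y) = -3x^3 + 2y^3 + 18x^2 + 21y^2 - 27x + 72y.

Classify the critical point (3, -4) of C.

The mixed partial ∂²C/∂x∂y is 0, so the Hessian at any point is diag(C_xx, C_yy) = diag(18(-x + 2), 6(2y + 7)).
At (3, -4): H = diag(-18, -6).
Both eigenvalues are negative, so H is negative definite: a local maximum.

local maximum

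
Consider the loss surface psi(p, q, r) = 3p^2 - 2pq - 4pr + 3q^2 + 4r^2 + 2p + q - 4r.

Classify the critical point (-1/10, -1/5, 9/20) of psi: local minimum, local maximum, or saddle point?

The Hessian is constant: H = [[6, -2, -4], [-2, 6, 0], [-4, 0, 8]].
Leading principal minors: Δ₁ = 6, Δ₂ = 32, Δ₃ = 160.
All leading minors are positive, so H is positive definite: a local minimum.

local minimum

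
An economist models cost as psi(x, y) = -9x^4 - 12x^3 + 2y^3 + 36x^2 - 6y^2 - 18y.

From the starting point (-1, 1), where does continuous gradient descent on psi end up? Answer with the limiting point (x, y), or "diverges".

(0, 3)

psi is separable, so gradient descent decouples: x follows -∂psi/∂x, y follows -∂psi/∂y.
∂psi/∂x = -36x(x - 1)(x + 2); at x=-1 this is -72, so x increases.
∂psi/∂y = 6(y - 3)(y + 1); at y=1 this is -24, so y increases.
x converges to its nearest critical value 0 (a local min of the x-part); y converges to 3. The iterate converges to (0, 3).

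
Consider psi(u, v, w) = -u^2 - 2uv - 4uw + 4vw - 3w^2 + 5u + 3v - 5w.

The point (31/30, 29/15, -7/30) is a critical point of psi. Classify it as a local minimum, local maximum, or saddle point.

The Hessian is constant: H = [[-2, -2, -4], [-2, 0, 4], [-4, 4, -6]].
Leading principal minors: Δ₁ = -2, Δ₂ = -4, Δ₃ = 120.
The minors fit neither the all-positive nor the alternating-sign pattern, so H is indefinite: a saddle point.

saddle point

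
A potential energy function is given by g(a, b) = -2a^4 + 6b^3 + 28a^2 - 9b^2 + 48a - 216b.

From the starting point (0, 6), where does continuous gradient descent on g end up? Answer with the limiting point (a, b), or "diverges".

(-1, 4)

g is separable, so gradient descent decouples: a follows -∂g/∂a, b follows -∂g/∂b.
∂g/∂a = -8(a - 3)(a + 1)(a + 2); at a=0 this is 48, so a decreases.
∂g/∂b = 18(b - 4)(b + 3); at b=6 this is 324, so b decreases.
a converges to its nearest critical value -1 (a local min of the a-part); b converges to 4. The iterate converges to (-1, 4).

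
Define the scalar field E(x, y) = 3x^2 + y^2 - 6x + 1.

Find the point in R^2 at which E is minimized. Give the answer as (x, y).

(1, 0)

E(x,y) separates as P(x) + Q(y) + 1, so its minimum is min P + min Q + 1.
P'(x) = 6x - 6 vanishes at x ∈ {1}; Q'(y) = 2y vanishes at y ∈ {0}.
Local minima of P (where P''>0): P(1)=-3. Local minima of Q: Q(0)=0.
So the global minimum of E is P(1) + Q(0) + 1 = -3 + 0 + 1 = -2, attained at (1, 0).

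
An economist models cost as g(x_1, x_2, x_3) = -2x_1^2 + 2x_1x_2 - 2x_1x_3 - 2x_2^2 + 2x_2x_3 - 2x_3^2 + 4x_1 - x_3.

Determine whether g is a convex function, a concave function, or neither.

g is quadratic, so its Hessian is the constant matrix H = [[-4, 2, -2], [2, -4, 2], [-2, 2, -4]].
Leading principal minors: -4, 12, -32.
Signs alternate −, +, − ⇒ H ≺ 0 ⇒ concave.

concave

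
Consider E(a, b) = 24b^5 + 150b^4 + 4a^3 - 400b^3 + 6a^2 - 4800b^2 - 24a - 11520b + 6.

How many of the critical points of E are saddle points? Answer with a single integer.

E separates as a function of a plus a function of b, so ∇E=0 decouples.
∂E/∂a = 12(a - 1)(a + 2) = 0 at a ∈ {-2, 1}; ∂E/∂b = 120(b - 4)(b + 2)(b + 3)(b + 4) = 0 at b ∈ {-4, -3, -2, 4}.
The Hessian is diagonal: diag(E_aa, E_bb). Second derivatives: E_aa(-2)=-36, E_aa(1)=36; E_bb(-4)=-1920, E_bb(-3)=840, E_bb(-2)=-1440, E_bb(4)=40320.
Saddle points occur where the two diagonal entries have opposite signs: (-2, -3), (-2, 4), (1, -4), (1, -2). Count: 4.

4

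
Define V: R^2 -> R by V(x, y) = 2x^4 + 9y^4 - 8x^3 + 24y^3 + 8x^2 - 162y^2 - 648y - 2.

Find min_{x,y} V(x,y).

-2027

V(x,y) separates as P(x) + Q(y) − 2, so its minimum is min P + min Q − 2.
P'(x) = 8x(x - 2)(x - 1) vanishes at x ∈ {0, 1, 2}; Q'(y) = 36(y - 3)(y + 2)(y + 3) vanishes at y ∈ {-3, -2, 3}.
Local minima of P (where P''>0): P(0)=0, P(2)=0. Local minima of Q: Q(-3)=567, Q(3)=-2025.
So the global minimum of V is P(0) + Q(3) − 2 = 0 − 2025 − 2 = -2027, attained at (0, 3).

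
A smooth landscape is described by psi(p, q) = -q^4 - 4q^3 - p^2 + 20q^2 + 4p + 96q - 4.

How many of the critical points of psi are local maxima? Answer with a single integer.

psi separates as a function of p plus a function of q, so ∇psi=0 decouples.
∂psi/∂p = -2(p - 2) = 0 at p ∈ {2}; ∂psi/∂q = -4(q - 3)(q + 2)(q + 4) = 0 at q ∈ {-4, -2, 3}.
The Hessian is diagonal: diag(psi_pp, psi_qq). Second derivatives: psi_pp(2)=-2; psi_qq(-4)=-56, psi_qq(-2)=40, psi_qq(3)=-140.
Local maxima occur where both diagonal entries negative: (2, -4), (2, 3). Count: 2.

2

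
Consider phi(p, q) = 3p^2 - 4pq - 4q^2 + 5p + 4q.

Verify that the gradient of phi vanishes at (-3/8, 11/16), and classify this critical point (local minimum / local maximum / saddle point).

saddle point

∇phi = (6p - 4q + 5, -4p - 8q + 4); substituting (-3/8, 11/16) gives ∇phi = (0, 0), so (-3/8, 11/16) is indeed a critical point.
The Hessian of phi is constant: H = [[6, -4], [-4, -8]].
det(H) = 6·(-8) − (-4)² = -64.
Since det(H) < 0, H is indefinite and the critical point is a saddle point.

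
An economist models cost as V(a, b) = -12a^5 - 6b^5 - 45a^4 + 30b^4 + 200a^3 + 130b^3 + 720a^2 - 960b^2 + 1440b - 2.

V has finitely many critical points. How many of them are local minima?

V separates as a function of a plus a function of b, so ∇V=0 decouples.
∂V/∂a = -60a(a - 3)(a + 2)(a + 4) = 0 at a ∈ {-4, -2, 0, 3}; ∂V/∂b = -30(b - 4)(b - 3)(b - 1)(b + 4) = 0 at b ∈ {-4, 1, 3, 4}.
The Hessian is diagonal: diag(V_aa, V_bb). Second derivatives: V_aa(-4)=3360, V_aa(-2)=-1200, V_aa(0)=1440, V_aa(3)=-6300; V_bb(-4)=8400, V_bb(1)=-900, V_bb(3)=420, V_bb(4)=-720.
Local minima occur where both diagonal entries positive: (-4, -4), (-4, 3), (0, -4), (0, 3). Count: 4.

4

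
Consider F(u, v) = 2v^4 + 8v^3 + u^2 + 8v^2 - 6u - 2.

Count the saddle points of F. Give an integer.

1

F separates as a function of u plus a function of v, so ∇F=0 decouples.
∂F/∂u = 2(u - 3) = 0 at u ∈ {3}; ∂F/∂v = 8v(v + 1)(v + 2) = 0 at v ∈ {-2, -1, 0}.
The Hessian is diagonal: diag(F_uu, F_vv). Second derivatives: F_uu(3)=2; F_vv(-2)=16, F_vv(-1)=-8, F_vv(0)=16.
Saddle points occur where the two diagonal entries have opposite signs: (3, -1). Count: 1.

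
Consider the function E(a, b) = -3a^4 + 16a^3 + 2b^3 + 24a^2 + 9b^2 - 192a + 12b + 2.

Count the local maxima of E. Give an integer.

E separates as a function of a plus a function of b, so ∇E=0 decouples.
∂E/∂a = -12(a - 4)(a - 2)(a + 2) = 0 at a ∈ {-2, 2, 4}; ∂E/∂b = 6(b + 1)(b + 2) = 0 at b ∈ {-2, -1}.
The Hessian is diagonal: diag(E_aa, E_bb). Second derivatives: E_aa(-2)=-288, E_aa(2)=96, E_aa(4)=-144; E_bb(-2)=-6, E_bb(-1)=6.
Local maxima occur where both diagonal entries negative: (-2, -2), (4, -2). Count: 2.

2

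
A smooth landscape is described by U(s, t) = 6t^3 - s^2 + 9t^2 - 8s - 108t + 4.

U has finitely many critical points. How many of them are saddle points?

U separates as a function of s plus a function of t, so ∇U=0 decouples.
∂U/∂s = -2(s + 4) = 0 at s ∈ {-4}; ∂U/∂t = 18(t - 2)(t + 3) = 0 at t ∈ {-3, 2}.
The Hessian is diagonal: diag(U_ss, U_tt). Second derivatives: U_ss(-4)=-2; U_tt(-3)=-90, U_tt(2)=90.
Saddle points occur where the two diagonal entries have opposite signs: (-4, 2). Count: 1.

1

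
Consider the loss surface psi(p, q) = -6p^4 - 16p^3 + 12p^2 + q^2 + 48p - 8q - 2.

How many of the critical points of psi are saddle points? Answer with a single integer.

2

psi separates as a function of p plus a function of q, so ∇psi=0 decouples.
∂psi/∂p = -24(p - 1)(p + 1)(p + 2) = 0 at p ∈ {-2, -1, 1}; ∂psi/∂q = 2(q - 4) = 0 at q ∈ {4}.
The Hessian is diagonal: diag(psi_pp, psi_qq). Second derivatives: psi_pp(-2)=-72, psi_pp(-1)=48, psi_pp(1)=-144; psi_qq(4)=2.
Saddle points occur where the two diagonal entries have opposite signs: (-2, 4), (1, 4). Count: 2.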